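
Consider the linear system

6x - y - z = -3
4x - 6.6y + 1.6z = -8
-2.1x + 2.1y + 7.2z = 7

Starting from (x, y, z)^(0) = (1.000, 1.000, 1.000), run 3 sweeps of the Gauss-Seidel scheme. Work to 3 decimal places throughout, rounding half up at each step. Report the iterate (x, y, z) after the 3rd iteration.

Iteration 1:
  x = (-3 - (-1)·1.000 - (-1)·1.000) / (6) = -0.167
  y = (-8 - (4)·-0.167 - (1.6)·1.000) / (-6.6) = 1.353
  z = (7 - (-2.1)·-0.167 - (2.1)·1.353) / (7.2) = 0.529
Iteration 2:
  x = (-3 - (-1)·1.353 - (-1)·0.529) / (6) = -0.186
  y = (-8 - (4)·-0.186 - (1.6)·0.529) / (-6.6) = 1.228
  z = (7 - (-2.1)·-0.186 - (2.1)·1.228) / (7.2) = 0.560
Iteration 3:
  x = (-3 - (-1)·1.228 - (-1)·0.560) / (6) = -0.202
  y = (-8 - (4)·-0.202 - (1.6)·0.560) / (-6.6) = 1.225
  z = (7 - (-2.1)·-0.202 - (2.1)·1.225) / (7.2) = 0.556

(-0.202, 1.225, 0.556)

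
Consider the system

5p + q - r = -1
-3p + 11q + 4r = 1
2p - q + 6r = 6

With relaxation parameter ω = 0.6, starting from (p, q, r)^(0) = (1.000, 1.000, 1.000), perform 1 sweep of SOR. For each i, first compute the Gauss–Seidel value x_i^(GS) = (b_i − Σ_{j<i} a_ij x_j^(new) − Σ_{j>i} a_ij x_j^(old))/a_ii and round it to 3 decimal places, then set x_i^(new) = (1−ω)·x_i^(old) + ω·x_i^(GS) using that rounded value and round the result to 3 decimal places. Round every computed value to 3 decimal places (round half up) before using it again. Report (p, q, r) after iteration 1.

(0.280, 0.282, 0.972)

Iteration 1:
  p: GS value = (-1 - (1)·1.000 - (-1)·1.000) / (5) = -0.200;  p ← (1−ω)·1.000 + ω·-0.200 = 0.280
  q: GS value = (1 - (-3)·0.280 - (4)·1.000) / (11) = -0.196;  q ← (1−ω)·1.000 + ω·-0.196 = 0.282
  r: GS value = (6 - (2)·0.280 - (-1)·0.282) / (6) = 0.954;  r ← (1−ω)·1.000 + ω·0.954 = 0.972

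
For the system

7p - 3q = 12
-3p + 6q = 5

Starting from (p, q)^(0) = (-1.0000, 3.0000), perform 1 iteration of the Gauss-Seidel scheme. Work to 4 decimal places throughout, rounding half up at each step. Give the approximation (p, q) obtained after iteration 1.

(3.0000, 2.3333)

Iteration 1:
  p = (12 - (-3)·3.0000) / (7) = 3.0000
  q = (5 - (-3)·3.0000) / (6) = 2.3333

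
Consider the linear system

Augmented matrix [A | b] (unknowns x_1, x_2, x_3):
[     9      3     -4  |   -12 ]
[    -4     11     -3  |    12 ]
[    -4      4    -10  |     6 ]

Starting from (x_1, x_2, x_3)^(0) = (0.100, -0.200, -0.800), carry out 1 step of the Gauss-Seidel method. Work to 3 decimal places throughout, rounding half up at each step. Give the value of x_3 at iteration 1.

0.162

Iteration 1:
  x_1 = (-12 - (3)·-0.200 - (-4)·-0.800) / (9) = -1.622
  x_2 = (12 - (-4)·-1.622 - (-3)·-0.800) / (11) = 0.283
  x_3 = (6 - (-4)·-1.622 - (4)·0.283) / (-10) = 0.162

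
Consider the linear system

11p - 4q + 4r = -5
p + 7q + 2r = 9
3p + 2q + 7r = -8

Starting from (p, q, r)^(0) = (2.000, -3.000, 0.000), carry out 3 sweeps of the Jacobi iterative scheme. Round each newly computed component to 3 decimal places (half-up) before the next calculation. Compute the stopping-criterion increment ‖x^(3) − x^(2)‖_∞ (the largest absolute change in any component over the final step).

1.040

Iteration 1:
  p = (-5 - (-4)·-3.000 - (4)·0.000) / (11) = -1.545
  q = (9 - (1)·2.000 - (2)·0.000) / (7) = 1.000
  r = (-8 - (3)·2.000 - (2)·-3.000) / (7) = -1.143
Iteration 2:
  p = (-5 - (-4)·1.000 - (4)·-1.143) / (11) = 0.325
  q = (9 - (1)·-1.545 - (2)·-1.143) / (7) = 1.833
  r = (-8 - (3)·-1.545 - (2)·1.000) / (7) = -0.766
Iteration 3:
  p = (-5 - (-4)·1.833 - (4)·-0.766) / (11) = 0.491
  q = (9 - (1)·0.325 - (2)·-0.766) / (7) = 1.458
  r = (-8 - (3)·0.325 - (2)·1.833) / (7) = -1.806
Change: (0.166, -0.375, -1.040) → max |·| = 1.040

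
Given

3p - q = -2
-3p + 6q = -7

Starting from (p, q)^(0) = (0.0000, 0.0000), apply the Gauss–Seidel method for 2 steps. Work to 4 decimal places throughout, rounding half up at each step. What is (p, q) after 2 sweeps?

Iteration 1:
  p = (-2 - (-1)·0.0000) / (3) = -0.6667
  q = (-7 - (-3)·-0.6667) / (6) = -1.5000
Iteration 2:
  p = (-2 - (-1)·-1.5000) / (3) = -1.1667
  q = (-7 - (-3)·-1.1667) / (6) = -1.7500

(-1.1667, -1.7500)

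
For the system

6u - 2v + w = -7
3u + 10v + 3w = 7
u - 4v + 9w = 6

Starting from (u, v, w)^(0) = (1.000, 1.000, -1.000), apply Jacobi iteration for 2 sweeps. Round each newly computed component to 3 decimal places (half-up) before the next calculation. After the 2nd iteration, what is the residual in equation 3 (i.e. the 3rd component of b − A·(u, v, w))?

Iteration 1:
  u = (-7 - (-2)·1.000 - (1)·-1.000) / (6) = -0.667
  v = (7 - (3)·1.000 - (3)·-1.000) / (10) = 0.700
  w = (6 - (1)·1.000 - (-4)·1.000) / (9) = 1.000
Iteration 2:
  u = (-7 - (-2)·0.700 - (1)·1.000) / (6) = -1.100
  v = (7 - (3)·-0.667 - (3)·1.000) / (10) = 0.600
  w = (6 - (1)·-0.667 - (-4)·0.700) / (9) = 1.052
Residual b − A·x = (-0.252, 1.144, 0.032)

0.032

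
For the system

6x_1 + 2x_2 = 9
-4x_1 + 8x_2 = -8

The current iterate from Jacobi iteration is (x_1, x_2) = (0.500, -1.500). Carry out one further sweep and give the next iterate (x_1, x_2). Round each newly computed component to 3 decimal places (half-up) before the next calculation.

One sweep:
  x_1 = (9 - (2)·-1.500) / (6) = 2.000
  x_2 = (-8 - (-4)·0.500) / (8) = -0.750

(2.000, -0.750)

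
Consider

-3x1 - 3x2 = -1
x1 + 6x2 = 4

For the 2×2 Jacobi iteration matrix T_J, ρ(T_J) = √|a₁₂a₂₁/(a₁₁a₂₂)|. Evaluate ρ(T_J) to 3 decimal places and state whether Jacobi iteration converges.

0.408

a₁₂a₂₁/(a₁₁a₂₂) = (-3)·(1) / ((-3)·(6)) = 0.166667
ρ = √|0.166667| = √0.166667 = 0.408
ρ < 1, so Jacobi converges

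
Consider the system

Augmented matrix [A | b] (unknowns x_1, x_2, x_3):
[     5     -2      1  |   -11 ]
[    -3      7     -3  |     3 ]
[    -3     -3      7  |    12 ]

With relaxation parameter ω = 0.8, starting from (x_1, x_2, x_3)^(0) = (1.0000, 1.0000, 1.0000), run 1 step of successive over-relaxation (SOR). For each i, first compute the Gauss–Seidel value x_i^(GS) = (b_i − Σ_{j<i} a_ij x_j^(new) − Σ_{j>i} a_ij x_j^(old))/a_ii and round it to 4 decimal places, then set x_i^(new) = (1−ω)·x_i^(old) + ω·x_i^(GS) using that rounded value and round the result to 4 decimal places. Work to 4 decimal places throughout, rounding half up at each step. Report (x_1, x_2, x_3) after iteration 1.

(-1.4000, 0.4057, 1.2306)

Iteration 1:
  x_1: GS value = (-11 - (-2)·1.0000 - (1)·1.0000) / (5) = -2.0000;  x_1 ← (1−ω)·1.0000 + ω·-2.0000 = -1.4000
  x_2: GS value = (3 - (-3)·-1.4000 - (-3)·1.0000) / (7) = 0.2571;  x_2 ← (1−ω)·1.0000 + ω·0.2571 = 0.4057
  x_3: GS value = (12 - (-3)·-1.4000 - (-3)·0.4057) / (7) = 1.2882;  x_3 ← (1−ω)·1.0000 + ω·1.2882 = 1.2306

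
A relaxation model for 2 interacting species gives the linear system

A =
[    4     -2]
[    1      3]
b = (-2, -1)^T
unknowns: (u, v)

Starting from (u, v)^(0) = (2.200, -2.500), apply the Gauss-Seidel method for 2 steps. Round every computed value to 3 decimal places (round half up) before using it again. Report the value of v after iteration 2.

-0.208

Iteration 1:
  u = (-2 - (-2)·-2.500) / (4) = -1.750
  v = (-1 - (1)·-1.750) / (3) = 0.250
Iteration 2:
  u = (-2 - (-2)·0.250) / (4) = -0.375
  v = (-1 - (1)·-0.375) / (3) = -0.208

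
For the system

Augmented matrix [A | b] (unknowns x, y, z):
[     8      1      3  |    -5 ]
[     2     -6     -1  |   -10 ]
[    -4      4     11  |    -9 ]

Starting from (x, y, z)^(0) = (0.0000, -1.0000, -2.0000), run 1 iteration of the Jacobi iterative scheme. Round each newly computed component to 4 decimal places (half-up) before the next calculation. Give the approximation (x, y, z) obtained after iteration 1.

Iteration 1:
  x = (-5 - (1)·-1.0000 - (3)·-2.0000) / (8) = 0.2500
  y = (-10 - (2)·0.0000 - (-1)·-2.0000) / (-6) = 2.0000
  z = (-9 - (-4)·0.0000 - (4)·-1.0000) / (11) = -0.4545

(0.2500, 2.0000, -0.4545)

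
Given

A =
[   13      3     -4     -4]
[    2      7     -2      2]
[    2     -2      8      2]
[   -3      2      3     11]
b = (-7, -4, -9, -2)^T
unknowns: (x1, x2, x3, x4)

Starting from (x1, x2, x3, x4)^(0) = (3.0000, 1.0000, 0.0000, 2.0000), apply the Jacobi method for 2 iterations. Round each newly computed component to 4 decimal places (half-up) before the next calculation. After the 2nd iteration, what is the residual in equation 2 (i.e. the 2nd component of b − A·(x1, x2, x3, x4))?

1.1941

Iteration 1:
  x1 = (-7 - (3)·1.0000 - (-4)·0.0000 - (-4)·2.0000) / (13) = -0.1538
  x2 = (-4 - (2)·3.0000 - (-2)·0.0000 - (2)·2.0000) / (7) = -2.0000
  x3 = (-9 - (2)·3.0000 - (-2)·1.0000 - (2)·2.0000) / (8) = -2.1250
  x4 = (-2 - (-3)·3.0000 - (2)·1.0000 - (3)·0.0000) / (11) = 0.4545
Iteration 2:
  x1 = (-7 - (3)·-2.0000 - (-4)·-2.1250 - (-4)·0.4545) / (13) = -0.5909
  x2 = (-4 - (2)·-0.1538 - (-2)·-2.1250 - (2)·0.4545) / (7) = -1.2645
  x3 = (-9 - (2)·-0.1538 - (-2)·-2.0000 - (2)·0.4545) / (8) = -1.7002
  x4 = (-2 - (-3)·-0.1538 - (2)·-2.0000 - (3)·-2.1250) / (11) = 0.7194
Residual b − A·x = (0.5520, 1.1941, 1.8156, -4.0565)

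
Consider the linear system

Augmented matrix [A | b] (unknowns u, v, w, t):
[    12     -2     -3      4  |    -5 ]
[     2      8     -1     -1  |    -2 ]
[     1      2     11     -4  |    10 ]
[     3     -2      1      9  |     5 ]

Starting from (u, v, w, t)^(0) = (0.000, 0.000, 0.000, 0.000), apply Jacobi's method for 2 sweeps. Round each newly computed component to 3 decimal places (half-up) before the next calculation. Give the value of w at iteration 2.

Iteration 1:
  u = (-5 - (-2)·0.000 - (-3)·0.000 - (4)·0.000) / (12) = -0.417
  v = (-2 - (2)·0.000 - (-1)·0.000 - (-1)·0.000) / (8) = -0.250
  w = (10 - (1)·0.000 - (2)·0.000 - (-4)·0.000) / (11) = 0.909
  t = (5 - (3)·0.000 - (-2)·0.000 - (1)·0.000) / (9) = 0.556
Iteration 2:
  u = (-5 - (-2)·-0.250 - (-3)·0.909 - (4)·0.556) / (12) = -0.416
  v = (-2 - (2)·-0.417 - (-1)·0.909 - (-1)·0.556) / (8) = 0.037
  w = (10 - (1)·-0.417 - (2)·-0.250 - (-4)·0.556) / (11) = 1.195
  t = (5 - (3)·-0.417 - (-2)·-0.250 - (1)·0.909) / (9) = 0.538

1.195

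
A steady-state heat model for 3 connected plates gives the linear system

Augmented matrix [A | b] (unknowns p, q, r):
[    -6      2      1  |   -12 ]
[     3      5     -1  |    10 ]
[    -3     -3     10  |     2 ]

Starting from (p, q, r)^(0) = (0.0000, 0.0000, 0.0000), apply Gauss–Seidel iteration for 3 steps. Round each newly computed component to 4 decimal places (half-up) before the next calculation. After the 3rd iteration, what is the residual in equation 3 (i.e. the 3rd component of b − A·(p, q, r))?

-0.0004

Iteration 1:
  p = (-12 - (2)·0.0000 - (1)·0.0000) / (-6) = 2.0000
  q = (10 - (3)·2.0000 - (-1)·0.0000) / (5) = 0.8000
  r = (2 - (-3)·2.0000 - (-3)·0.8000) / (10) = 1.0400
Iteration 2:
  p = (-12 - (2)·0.8000 - (1)·1.0400) / (-6) = 2.4400
  q = (10 - (3)·2.4400 - (-1)·1.0400) / (5) = 0.7440
  r = (2 - (-3)·2.4400 - (-3)·0.7440) / (10) = 1.1552
Iteration 3:
  p = (-12 - (2)·0.7440 - (1)·1.1552) / (-6) = 2.4405
  q = (10 - (3)·2.4405 - (-1)·1.1552) / (5) = 0.7667
  r = (2 - (-3)·2.4405 - (-3)·0.7667) / (10) = 1.1622
Residual b − A·x = (-0.0526, 0.0072, -0.0004)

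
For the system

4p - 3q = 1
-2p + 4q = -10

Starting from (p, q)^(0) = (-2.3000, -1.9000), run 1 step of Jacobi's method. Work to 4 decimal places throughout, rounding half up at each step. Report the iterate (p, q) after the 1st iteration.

Iteration 1:
  p = (1 - (-3)·-1.9000) / (4) = -1.1750
  q = (-10 - (-2)·-2.3000) / (4) = -3.6500

(-1.1750, -3.6500)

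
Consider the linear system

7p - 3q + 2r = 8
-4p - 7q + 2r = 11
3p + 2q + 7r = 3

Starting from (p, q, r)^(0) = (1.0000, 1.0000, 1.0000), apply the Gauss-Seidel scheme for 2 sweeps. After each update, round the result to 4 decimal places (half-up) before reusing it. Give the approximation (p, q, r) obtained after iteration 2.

(0.1470, -1.5255, 0.8014)

Iteration 1:
  p = (8 - (-3)·1.0000 - (2)·1.0000) / (7) = 1.2857
  q = (11 - (-4)·1.2857 - (2)·1.0000) / (-7) = -2.0204
  r = (3 - (3)·1.2857 - (2)·-2.0204) / (7) = 0.4548
Iteration 2:
  p = (8 - (-3)·-2.0204 - (2)·0.4548) / (7) = 0.1470
  q = (11 - (-4)·0.1470 - (2)·0.4548) / (-7) = -1.5255
  r = (3 - (3)·0.1470 - (2)·-1.5255) / (7) = 0.8014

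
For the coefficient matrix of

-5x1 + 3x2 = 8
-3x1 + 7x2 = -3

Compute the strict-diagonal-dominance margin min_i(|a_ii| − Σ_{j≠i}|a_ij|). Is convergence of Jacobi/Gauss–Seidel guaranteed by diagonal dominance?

row 1: |-5| − (3) = 2
row 2: |7| − (3) = 4
minimum over rows = 2 → strictly diagonally dominant (convergence guaranteed)

2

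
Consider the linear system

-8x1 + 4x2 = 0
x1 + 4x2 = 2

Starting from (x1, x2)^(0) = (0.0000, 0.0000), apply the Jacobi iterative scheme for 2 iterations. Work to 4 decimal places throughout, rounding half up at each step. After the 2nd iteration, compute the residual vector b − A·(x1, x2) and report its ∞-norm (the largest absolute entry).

0.2500

Iteration 1:
  x1 = (0 - (4)·0.0000) / (-8) = 0.0000
  x2 = (2 - (1)·0.0000) / (4) = 0.5000
Iteration 2:
  x1 = (0 - (4)·0.5000) / (-8) = 0.2500
  x2 = (2 - (1)·0.0000) / (4) = 0.5000
Residual b − A·x = (0.0000, -0.2500); ∞-norm = 0.2500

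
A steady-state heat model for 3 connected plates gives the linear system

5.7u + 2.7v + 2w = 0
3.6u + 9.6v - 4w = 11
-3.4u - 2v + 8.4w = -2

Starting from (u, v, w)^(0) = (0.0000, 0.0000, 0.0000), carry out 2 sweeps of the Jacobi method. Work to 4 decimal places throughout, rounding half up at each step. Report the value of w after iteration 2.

0.0347

Iteration 1:
  u = (0 - (2.7)·0.0000 - (2)·0.0000) / (5.7) = 0.0000
  v = (11 - (3.6)·0.0000 - (-4)·0.0000) / (9.6) = 1.1458
  w = (-2 - (-3.4)·0.0000 - (-2)·0.0000) / (8.4) = -0.2381
Iteration 2:
  u = (0 - (2.7)·1.1458 - (2)·-0.2381) / (5.7) = -0.4592
  v = (11 - (3.6)·0.0000 - (-4)·-0.2381) / (9.6) = 1.0466
  w = (-2 - (-3.4)·0.0000 - (-2)·1.1458) / (8.4) = 0.0347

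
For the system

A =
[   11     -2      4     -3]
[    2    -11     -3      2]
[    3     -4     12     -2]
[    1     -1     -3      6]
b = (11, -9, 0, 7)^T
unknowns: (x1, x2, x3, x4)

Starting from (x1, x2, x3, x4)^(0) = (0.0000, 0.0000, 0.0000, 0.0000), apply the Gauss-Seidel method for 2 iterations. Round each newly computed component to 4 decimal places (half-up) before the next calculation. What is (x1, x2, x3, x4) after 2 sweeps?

Iteration 1:
  x1 = (11 - (-2)·0.0000 - (4)·0.0000 - (-3)·0.0000) / (11) = 1.0000
  x2 = (-9 - (2)·1.0000 - (-3)·0.0000 - (2)·0.0000) / (-11) = 1.0000
  x3 = (0 - (3)·1.0000 - (-4)·1.0000 - (-2)·0.0000) / (12) = 0.0833
  x4 = (7 - (1)·1.0000 - (-1)·1.0000 - (-3)·0.0833) / (6) = 1.2083
Iteration 2:
  x1 = (11 - (-2)·1.0000 - (4)·0.0833 - (-3)·1.2083) / (11) = 1.4811
  x2 = (-9 - (2)·1.4811 - (-3)·0.0833 - (2)·1.2083) / (-11) = 1.2844
  x3 = (0 - (3)·1.4811 - (-4)·1.2844 - (-2)·1.2083) / (12) = 0.2592
  x4 = (7 - (1)·1.4811 - (-1)·1.2844 - (-3)·0.2592) / (6) = 1.2635

(1.4811, 1.2844, 0.2592, 1.2635)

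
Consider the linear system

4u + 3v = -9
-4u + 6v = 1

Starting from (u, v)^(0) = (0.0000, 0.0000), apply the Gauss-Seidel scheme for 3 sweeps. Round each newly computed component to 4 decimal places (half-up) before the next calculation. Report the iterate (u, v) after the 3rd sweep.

(-1.7500, -1.0000)

Iteration 1:
  u = (-9 - (3)·0.0000) / (4) = -2.2500
  v = (1 - (-4)·-2.2500) / (6) = -1.3333
Iteration 2:
  u = (-9 - (3)·-1.3333) / (4) = -1.2500
  v = (1 - (-4)·-1.2500) / (6) = -0.6667
Iteration 3:
  u = (-9 - (3)·-0.6667) / (4) = -1.7500
  v = (1 - (-4)·-1.7500) / (6) = -1.0000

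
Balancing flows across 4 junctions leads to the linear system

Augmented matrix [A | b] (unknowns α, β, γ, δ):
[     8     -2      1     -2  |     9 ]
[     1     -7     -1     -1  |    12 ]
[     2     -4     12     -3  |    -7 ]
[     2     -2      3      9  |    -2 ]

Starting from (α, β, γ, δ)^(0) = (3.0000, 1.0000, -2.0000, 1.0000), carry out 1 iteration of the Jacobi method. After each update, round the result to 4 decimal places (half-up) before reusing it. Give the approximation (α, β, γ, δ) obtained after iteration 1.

Iteration 1:
  α = (9 - (-2)·1.0000 - (1)·-2.0000 - (-2)·1.0000) / (8) = 1.8750
  β = (12 - (1)·3.0000 - (-1)·-2.0000 - (-1)·1.0000) / (-7) = -1.1429
  γ = (-7 - (2)·3.0000 - (-4)·1.0000 - (-3)·1.0000) / (12) = -0.5000
  δ = (-2 - (2)·3.0000 - (-2)·1.0000 - (3)·-2.0000) / (9) = 0.0000

(1.8750, -1.1429, -0.5000, 0.0000)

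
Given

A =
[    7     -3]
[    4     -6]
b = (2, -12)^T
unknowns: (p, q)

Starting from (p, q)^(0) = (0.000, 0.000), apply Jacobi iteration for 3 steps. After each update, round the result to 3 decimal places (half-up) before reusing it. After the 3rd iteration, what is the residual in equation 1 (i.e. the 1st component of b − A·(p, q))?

Iteration 1:
  p = (2 - (-3)·0.000) / (7) = 0.286
  q = (-12 - (4)·0.000) / (-6) = 2.000
Iteration 2:
  p = (2 - (-3)·2.000) / (7) = 1.143
  q = (-12 - (4)·0.286) / (-6) = 2.191
Iteration 3:
  p = (2 - (-3)·2.191) / (7) = 1.225
  q = (-12 - (4)·1.143) / (-6) = 2.762
Residual b − A·x = (1.711, -0.328)

1.711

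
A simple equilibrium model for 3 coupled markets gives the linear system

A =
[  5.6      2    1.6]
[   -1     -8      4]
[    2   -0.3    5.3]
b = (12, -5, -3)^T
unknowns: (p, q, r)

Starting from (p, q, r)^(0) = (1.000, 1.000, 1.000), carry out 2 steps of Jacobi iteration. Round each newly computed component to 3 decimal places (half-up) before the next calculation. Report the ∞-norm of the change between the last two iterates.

1.006

Iteration 1:
  p = (12 - (2)·1.000 - (1.6)·1.000) / (5.6) = 1.500
  q = (-5 - (-1)·1.000 - (4)·1.000) / (-8) = 1.000
  r = (-3 - (2)·1.000 - (-0.3)·1.000) / (5.3) = -0.887
Iteration 2:
  p = (12 - (2)·1.000 - (1.6)·-0.887) / (5.6) = 2.039
  q = (-5 - (-1)·1.500 - (4)·-0.887) / (-8) = -0.006
  r = (-3 - (2)·1.500 - (-0.3)·1.000) / (5.3) = -1.075
Change: (0.539, -1.006, -0.188) → max |·| = 1.006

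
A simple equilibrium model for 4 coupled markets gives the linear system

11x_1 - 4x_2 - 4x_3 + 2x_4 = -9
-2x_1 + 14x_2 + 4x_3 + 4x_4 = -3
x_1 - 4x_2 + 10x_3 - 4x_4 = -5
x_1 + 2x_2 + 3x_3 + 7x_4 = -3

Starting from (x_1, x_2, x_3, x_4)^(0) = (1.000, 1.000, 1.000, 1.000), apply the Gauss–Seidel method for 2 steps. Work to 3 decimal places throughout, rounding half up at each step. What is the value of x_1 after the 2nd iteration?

-1.268

Iteration 1:
  x_1 = (-9 - (-4)·1.000 - (-4)·1.000 - (2)·1.000) / (11) = -0.273
  x_2 = (-3 - (-2)·-0.273 - (4)·1.000 - (4)·1.000) / (14) = -0.825
  x_3 = (-5 - (1)·-0.273 - (-4)·-0.825 - (-4)·1.000) / (10) = -0.403
  x_4 = (-3 - (1)·-0.273 - (2)·-0.825 - (3)·-0.403) / (7) = 0.019
Iteration 2:
  x_1 = (-9 - (-4)·-0.825 - (-4)·-0.403 - (2)·0.019) / (11) = -1.268
  x_2 = (-3 - (-2)·-1.268 - (4)·-0.403 - (4)·0.019) / (14) = -0.286
  x_3 = (-5 - (1)·-1.268 - (-4)·-0.286 - (-4)·0.019) / (10) = -0.480
  x_4 = (-3 - (1)·-1.268 - (2)·-0.286 - (3)·-0.480) / (7) = 0.040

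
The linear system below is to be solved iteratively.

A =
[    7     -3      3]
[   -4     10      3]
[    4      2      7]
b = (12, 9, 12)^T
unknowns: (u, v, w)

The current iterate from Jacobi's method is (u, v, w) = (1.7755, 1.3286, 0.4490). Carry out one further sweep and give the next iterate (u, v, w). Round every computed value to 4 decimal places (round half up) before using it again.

One sweep:
  u = (12 - (-3)·1.3286 - (3)·0.4490) / (7) = 2.0913
  v = (9 - (-4)·1.7755 - (3)·0.4490) / (10) = 1.4755
  w = (12 - (4)·1.7755 - (2)·1.3286) / (7) = 0.3201

(2.0913, 1.4755, 0.3201)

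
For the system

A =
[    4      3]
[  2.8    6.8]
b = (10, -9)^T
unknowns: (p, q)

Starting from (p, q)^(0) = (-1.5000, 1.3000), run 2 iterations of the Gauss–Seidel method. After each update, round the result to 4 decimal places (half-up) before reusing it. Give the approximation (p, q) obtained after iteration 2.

Iteration 1:
  p = (10 - (3)·1.3000) / (4) = 1.5250
  q = (-9 - (2.8)·1.5250) / (6.8) = -1.9515
Iteration 2:
  p = (10 - (3)·-1.9515) / (4) = 3.9636
  q = (-9 - (2.8)·3.9636) / (6.8) = -2.9556

(3.9636, -2.9556)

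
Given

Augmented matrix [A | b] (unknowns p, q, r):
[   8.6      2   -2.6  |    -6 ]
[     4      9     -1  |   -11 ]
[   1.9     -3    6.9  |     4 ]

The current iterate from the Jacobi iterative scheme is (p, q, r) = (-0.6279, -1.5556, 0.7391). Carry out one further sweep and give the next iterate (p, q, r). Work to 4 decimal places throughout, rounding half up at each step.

One sweep:
  p = (-6 - (2)·-1.5556 - (-2.6)·0.7391) / (8.6) = -0.1125
  q = (-11 - (4)·-0.6279 - (-1)·0.7391) / (9) = -0.8610
  r = (4 - (1.9)·-0.6279 - (-3)·-1.5556) / (6.9) = 0.0763

(-0.1125, -0.8610, 0.0763)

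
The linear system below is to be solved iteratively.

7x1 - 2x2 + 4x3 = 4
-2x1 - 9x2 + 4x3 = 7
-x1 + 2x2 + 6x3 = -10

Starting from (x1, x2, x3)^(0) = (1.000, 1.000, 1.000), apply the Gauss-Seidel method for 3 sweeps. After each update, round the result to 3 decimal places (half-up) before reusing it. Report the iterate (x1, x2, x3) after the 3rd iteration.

Iteration 1:
  x1 = (4 - (-2)·1.000 - (4)·1.000) / (7) = 0.286
  x2 = (7 - (-2)·0.286 - (4)·1.000) / (-9) = -0.397
  x3 = (-10 - (-1)·0.286 - (2)·-0.397) / (6) = -1.487
Iteration 2:
  x1 = (4 - (-2)·-0.397 - (4)·-1.487) / (7) = 1.308
  x2 = (7 - (-2)·1.308 - (4)·-1.487) / (-9) = -1.729
  x3 = (-10 - (-1)·1.308 - (2)·-1.729) / (6) = -0.872
Iteration 3:
  x1 = (4 - (-2)·-1.729 - (4)·-0.872) / (7) = 0.576
  x2 = (7 - (-2)·0.576 - (4)·-0.872) / (-9) = -1.293
  x3 = (-10 - (-1)·0.576 - (2)·-1.293) / (6) = -1.140

(0.576, -1.293, -1.140)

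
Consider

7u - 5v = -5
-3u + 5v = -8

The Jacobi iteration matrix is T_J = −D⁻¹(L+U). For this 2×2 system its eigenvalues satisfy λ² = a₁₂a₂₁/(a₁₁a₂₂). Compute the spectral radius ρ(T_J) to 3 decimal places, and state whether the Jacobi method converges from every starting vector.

0.655

a₁₂a₂₁/(a₁₁a₂₂) = (-5)·(-3) / ((7)·(5)) = 0.428571
ρ = √|0.428571| = √0.428571 = 0.655
ρ < 1, so Jacobi converges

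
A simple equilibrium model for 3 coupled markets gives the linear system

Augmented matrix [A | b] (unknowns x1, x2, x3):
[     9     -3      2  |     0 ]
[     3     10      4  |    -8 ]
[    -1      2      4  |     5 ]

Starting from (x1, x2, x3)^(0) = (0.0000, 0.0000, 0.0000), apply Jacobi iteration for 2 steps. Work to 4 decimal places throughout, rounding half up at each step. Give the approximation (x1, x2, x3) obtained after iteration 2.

(-0.5444, -1.3000, 1.6500)

Iteration 1:
  x1 = (0 - (-3)·0.0000 - (2)·0.0000) / (9) = 0.0000
  x2 = (-8 - (3)·0.0000 - (4)·0.0000) / (10) = -0.8000
  x3 = (5 - (-1)·0.0000 - (2)·0.0000) / (4) = 1.2500
Iteration 2:
  x1 = (0 - (-3)·-0.8000 - (2)·1.2500) / (9) = -0.5444
  x2 = (-8 - (3)·0.0000 - (4)·1.2500) / (10) = -1.3000
  x3 = (5 - (-1)·0.0000 - (2)·-0.8000) / (4) = 1.6500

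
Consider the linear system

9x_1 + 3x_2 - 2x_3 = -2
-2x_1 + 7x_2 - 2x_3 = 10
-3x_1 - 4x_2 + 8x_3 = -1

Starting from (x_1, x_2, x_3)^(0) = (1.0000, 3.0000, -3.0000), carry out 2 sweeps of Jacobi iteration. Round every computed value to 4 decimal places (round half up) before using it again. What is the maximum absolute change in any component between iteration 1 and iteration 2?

2.1548

Iteration 1:
  x_1 = (-2 - (3)·3.0000 - (-2)·-3.0000) / (9) = -1.8889
  x_2 = (10 - (-2)·1.0000 - (-2)·-3.0000) / (7) = 0.8571
  x_3 = (-1 - (-3)·1.0000 - (-4)·3.0000) / (8) = 1.7500
Iteration 2:
  x_1 = (-2 - (3)·0.8571 - (-2)·1.7500) / (9) = -0.1190
  x_2 = (10 - (-2)·-1.8889 - (-2)·1.7500) / (7) = 1.3889
  x_3 = (-1 - (-3)·-1.8889 - (-4)·0.8571) / (8) = -0.4048
Change: (1.7699, 0.5318, -2.1548) → max |·| = 2.1548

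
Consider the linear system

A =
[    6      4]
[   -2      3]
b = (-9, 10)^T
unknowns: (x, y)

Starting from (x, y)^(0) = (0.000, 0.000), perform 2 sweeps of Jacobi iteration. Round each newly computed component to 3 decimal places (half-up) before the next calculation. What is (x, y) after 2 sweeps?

(-3.722, 2.333)

Iteration 1:
  x = (-9 - (4)·0.000) / (6) = -1.500
  y = (10 - (-2)·0.000) / (3) = 3.333
Iteration 2:
  x = (-9 - (4)·3.333) / (6) = -3.722
  y = (10 - (-2)·-1.500) / (3) = 2.333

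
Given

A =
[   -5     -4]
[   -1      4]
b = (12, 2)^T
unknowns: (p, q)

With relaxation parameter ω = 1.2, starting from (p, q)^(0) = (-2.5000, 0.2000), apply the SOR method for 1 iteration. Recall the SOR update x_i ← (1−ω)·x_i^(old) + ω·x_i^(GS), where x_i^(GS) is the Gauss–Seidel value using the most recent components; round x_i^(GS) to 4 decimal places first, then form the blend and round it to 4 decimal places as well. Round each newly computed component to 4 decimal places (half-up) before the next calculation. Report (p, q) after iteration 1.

(-2.5720, -0.2116)

Iteration 1:
  p: GS value = (12 - (-4)·0.2000) / (-5) = -2.5600;  p ← (1−ω)·-2.5000 + ω·-2.5600 = -2.5720
  q: GS value = (2 - (-1)·-2.5720) / (4) = -0.1430;  q ← (1−ω)·0.2000 + ω·-0.1430 = -0.2116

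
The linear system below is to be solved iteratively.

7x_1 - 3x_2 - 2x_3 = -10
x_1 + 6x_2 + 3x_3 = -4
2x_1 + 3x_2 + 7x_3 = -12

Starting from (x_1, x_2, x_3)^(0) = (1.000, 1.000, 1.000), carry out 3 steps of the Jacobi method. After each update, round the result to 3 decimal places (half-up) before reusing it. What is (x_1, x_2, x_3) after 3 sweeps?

Iteration 1:
  x_1 = (-10 - (-3)·1.000 - (-2)·1.000) / (7) = -0.714
  x_2 = (-4 - (1)·1.000 - (3)·1.000) / (6) = -1.333
  x_3 = (-12 - (2)·1.000 - (3)·1.000) / (7) = -2.429
Iteration 2:
  x_1 = (-10 - (-3)·-1.333 - (-2)·-2.429) / (7) = -2.694
  x_2 = (-4 - (1)·-0.714 - (3)·-2.429) / (6) = 0.667
  x_3 = (-12 - (2)·-0.714 - (3)·-1.333) / (7) = -0.939
Iteration 3:
  x_1 = (-10 - (-3)·0.667 - (-2)·-0.939) / (7) = -1.411
  x_2 = (-4 - (1)·-2.694 - (3)·-0.939) / (6) = 0.252
  x_3 = (-12 - (2)·-2.694 - (3)·0.667) / (7) = -1.230

(-1.411, 0.252, -1.230)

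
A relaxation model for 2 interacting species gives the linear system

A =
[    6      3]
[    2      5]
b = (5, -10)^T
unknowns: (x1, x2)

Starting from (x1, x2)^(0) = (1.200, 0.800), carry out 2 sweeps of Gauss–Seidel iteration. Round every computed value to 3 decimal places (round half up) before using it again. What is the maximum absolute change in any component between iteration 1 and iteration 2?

Iteration 1:
  x1 = (5 - (3)·0.800) / (6) = 0.433
  x2 = (-10 - (2)·0.433) / (5) = -2.173
Iteration 2:
  x1 = (5 - (3)·-2.173) / (6) = 1.920
  x2 = (-10 - (2)·1.920) / (5) = -2.768
Change: (1.487, -0.595) → max |·| = 1.487

1.487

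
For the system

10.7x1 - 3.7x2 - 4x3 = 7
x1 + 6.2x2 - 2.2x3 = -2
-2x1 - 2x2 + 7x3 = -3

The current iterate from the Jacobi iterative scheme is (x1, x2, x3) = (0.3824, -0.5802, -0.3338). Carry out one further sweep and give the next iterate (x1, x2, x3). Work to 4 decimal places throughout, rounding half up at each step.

One sweep:
  x1 = (7 - (-3.7)·-0.5802 - (-4)·-0.3338) / (10.7) = 0.3288
  x2 = (-2 - (1)·0.3824 - (-2.2)·-0.3338) / (6.2) = -0.5027
  x3 = (-3 - (-2)·0.3824 - (-2)·-0.5802) / (7) = -0.4851

(0.3288, -0.5027, -0.4851)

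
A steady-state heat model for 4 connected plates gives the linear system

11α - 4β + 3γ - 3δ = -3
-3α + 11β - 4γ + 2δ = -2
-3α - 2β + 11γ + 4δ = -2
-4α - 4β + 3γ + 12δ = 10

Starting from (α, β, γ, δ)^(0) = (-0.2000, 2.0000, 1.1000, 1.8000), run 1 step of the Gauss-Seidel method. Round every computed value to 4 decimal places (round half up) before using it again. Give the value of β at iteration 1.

Iteration 1:
  α = (-3 - (-4)·2.0000 - (3)·1.1000 - (-3)·1.8000) / (11) = 0.6455
  β = (-2 - (-3)·0.6455 - (-4)·1.1000 - (2)·1.8000) / (11) = 0.0670
  γ = (-2 - (-3)·0.6455 - (-2)·0.0670 - (4)·1.8000) / (11) = -0.6481
  δ = (10 - (-4)·0.6455 - (-4)·0.0670 - (3)·-0.6481) / (12) = 1.2329

0.0670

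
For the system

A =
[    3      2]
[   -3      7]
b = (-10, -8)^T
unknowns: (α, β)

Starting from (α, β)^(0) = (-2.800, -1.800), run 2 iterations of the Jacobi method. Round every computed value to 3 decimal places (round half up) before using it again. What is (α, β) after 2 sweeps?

Iteration 1:
  α = (-10 - (2)·-1.800) / (3) = -2.133
  β = (-8 - (-3)·-2.800) / (7) = -2.343
Iteration 2:
  α = (-10 - (2)·-2.343) / (3) = -1.771
  β = (-8 - (-3)·-2.133) / (7) = -2.057

(-1.771, -2.057)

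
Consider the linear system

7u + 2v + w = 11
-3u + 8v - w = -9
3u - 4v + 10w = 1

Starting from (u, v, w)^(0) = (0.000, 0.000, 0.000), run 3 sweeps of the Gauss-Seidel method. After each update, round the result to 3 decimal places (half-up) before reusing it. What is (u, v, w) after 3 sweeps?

Iteration 1:
  u = (11 - (2)·0.000 - (1)·0.000) / (7) = 1.571
  v = (-9 - (-3)·1.571 - (-1)·0.000) / (8) = -0.536
  w = (1 - (3)·1.571 - (-4)·-0.536) / (10) = -0.586
Iteration 2:
  u = (11 - (2)·-0.536 - (1)·-0.586) / (7) = 1.808
  v = (-9 - (-3)·1.808 - (-1)·-0.586) / (8) = -0.520
  w = (1 - (3)·1.808 - (-4)·-0.520) / (10) = -0.650
Iteration 3:
  u = (11 - (2)·-0.520 - (1)·-0.650) / (7) = 1.813
  v = (-9 - (-3)·1.813 - (-1)·-0.650) / (8) = -0.526
  w = (1 - (3)·1.813 - (-4)·-0.526) / (10) = -0.654

(1.813, -0.526, -0.654)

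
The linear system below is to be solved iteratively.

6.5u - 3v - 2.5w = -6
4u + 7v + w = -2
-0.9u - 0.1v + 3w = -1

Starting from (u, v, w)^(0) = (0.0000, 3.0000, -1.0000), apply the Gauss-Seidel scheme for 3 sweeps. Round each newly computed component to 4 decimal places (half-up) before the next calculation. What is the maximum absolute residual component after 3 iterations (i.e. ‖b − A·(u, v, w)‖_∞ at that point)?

Iteration 1:
  u = (-6 - (-3)·3.0000 - (-2.5)·-1.0000) / (6.5) = 0.0769
  v = (-2 - (4)·0.0769 - (1)·-1.0000) / (7) = -0.1868
  w = (-1 - (-0.9)·0.0769 - (-0.1)·-0.1868) / (3) = -0.3165
Iteration 2:
  u = (-6 - (-3)·-0.1868 - (-2.5)·-0.3165) / (6.5) = -1.1310
  v = (-2 - (4)·-1.1310 - (1)·-0.3165) / (7) = 0.4058
  w = (-1 - (-0.9)·-1.1310 - (-0.1)·0.4058) / (3) = -0.6591
Iteration 3:
  u = (-6 - (-3)·0.4058 - (-2.5)·-0.6591) / (6.5) = -0.9893
  v = (-2 - (4)·-0.9893 - (1)·-0.6591) / (7) = 0.3738
  w = (-1 - (-0.9)·-0.9893 - (-0.1)·0.3738) / (3) = -0.6177
Residual b − A·x = (0.0076, -0.0417, 0.0001); ∞-norm = 0.0417

0.0417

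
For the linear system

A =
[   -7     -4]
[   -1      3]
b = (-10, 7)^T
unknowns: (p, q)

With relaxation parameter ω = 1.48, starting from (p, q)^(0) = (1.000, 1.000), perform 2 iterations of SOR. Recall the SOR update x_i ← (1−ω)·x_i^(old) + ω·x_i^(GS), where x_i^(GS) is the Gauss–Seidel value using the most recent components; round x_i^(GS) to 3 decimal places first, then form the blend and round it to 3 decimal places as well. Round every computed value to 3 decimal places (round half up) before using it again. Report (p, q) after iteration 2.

(-1.108, 1.293)

Iteration 1:
  p: GS value = (-10 - (-4)·1.000) / (-7) = 0.857;  p ← (1−ω)·1.000 + ω·0.857 = 0.788
  q: GS value = (7 - (-1)·0.788) / (3) = 2.596;  q ← (1−ω)·1.000 + ω·2.596 = 3.362
Iteration 2:
  p: GS value = (-10 - (-4)·3.362) / (-7) = -0.493;  p ← (1−ω)·0.788 + ω·-0.493 = -1.108
  q: GS value = (7 - (-1)·-1.108) / (3) = 1.964;  q ← (1−ω)·3.362 + ω·1.964 = 1.293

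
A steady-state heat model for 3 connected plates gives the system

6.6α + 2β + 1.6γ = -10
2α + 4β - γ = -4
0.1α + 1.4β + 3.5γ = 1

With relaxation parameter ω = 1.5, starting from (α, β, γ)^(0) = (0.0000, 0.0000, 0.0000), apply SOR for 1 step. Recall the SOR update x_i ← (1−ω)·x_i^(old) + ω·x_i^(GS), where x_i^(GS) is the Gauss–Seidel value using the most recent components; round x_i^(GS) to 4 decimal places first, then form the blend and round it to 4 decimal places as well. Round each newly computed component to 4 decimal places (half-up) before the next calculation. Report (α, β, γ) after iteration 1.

Iteration 1:
  α: GS value = (-10 - (2)·0.0000 - (1.6)·0.0000) / (6.6) = -1.5152;  α ← (1−ω)·0.0000 + ω·-1.5152 = -2.2728
  β: GS value = (-4 - (2)·-2.2728 - (-1)·0.0000) / (4) = 0.1364;  β ← (1−ω)·0.0000 + ω·0.1364 = 0.2046
  γ: GS value = (1 - (0.1)·-2.2728 - (1.4)·0.2046) / (3.5) = 0.2688;  γ ← (1−ω)·0.0000 + ω·0.2688 = 0.4032

(-2.2728, 0.2046, 0.4032)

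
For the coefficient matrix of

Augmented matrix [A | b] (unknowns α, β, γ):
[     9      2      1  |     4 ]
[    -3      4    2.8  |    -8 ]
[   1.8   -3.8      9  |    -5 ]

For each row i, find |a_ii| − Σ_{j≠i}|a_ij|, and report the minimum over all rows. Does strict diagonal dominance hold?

row 1: |9| − (2+1) = 6
row 2: |4| − (3+2.8) = -1.8
row 3: |9| − (1.8+3.8) = 3.4
minimum over rows = -1.8 → not strictly diagonally dominant

-1.8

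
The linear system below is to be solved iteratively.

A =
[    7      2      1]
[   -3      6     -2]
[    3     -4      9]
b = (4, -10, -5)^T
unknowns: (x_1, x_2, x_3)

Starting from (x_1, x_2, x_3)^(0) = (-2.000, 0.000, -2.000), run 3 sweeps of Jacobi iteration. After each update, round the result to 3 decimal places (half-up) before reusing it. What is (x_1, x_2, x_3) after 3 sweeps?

(1.246, -1.687, -1.592)

Iteration 1:
  x_1 = (4 - (2)·0.000 - (1)·-2.000) / (7) = 0.857
  x_2 = (-10 - (-3)·-2.000 - (-2)·-2.000) / (6) = -3.333
  x_3 = (-5 - (3)·-2.000 - (-4)·0.000) / (9) = 0.111
Iteration 2:
  x_1 = (4 - (2)·-3.333 - (1)·0.111) / (7) = 1.508
  x_2 = (-10 - (-3)·0.857 - (-2)·0.111) / (6) = -1.201
  x_3 = (-5 - (3)·0.857 - (-4)·-3.333) / (9) = -2.323
Iteration 3:
  x_1 = (4 - (2)·-1.201 - (1)·-2.323) / (7) = 1.246
  x_2 = (-10 - (-3)·1.508 - (-2)·-2.323) / (6) = -1.687
  x_3 = (-5 - (3)·1.508 - (-4)·-1.201) / (9) = -1.592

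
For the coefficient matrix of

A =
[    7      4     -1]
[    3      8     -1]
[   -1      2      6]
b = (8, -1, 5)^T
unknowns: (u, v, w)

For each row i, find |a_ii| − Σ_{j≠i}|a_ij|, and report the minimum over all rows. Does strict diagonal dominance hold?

row 1: |7| − (4+1) = 2
row 2: |8| − (3+1) = 4
row 3: |6| − (1+2) = 3
minimum over rows = 2 → strictly diagonally dominant (convergence guaranteed)

2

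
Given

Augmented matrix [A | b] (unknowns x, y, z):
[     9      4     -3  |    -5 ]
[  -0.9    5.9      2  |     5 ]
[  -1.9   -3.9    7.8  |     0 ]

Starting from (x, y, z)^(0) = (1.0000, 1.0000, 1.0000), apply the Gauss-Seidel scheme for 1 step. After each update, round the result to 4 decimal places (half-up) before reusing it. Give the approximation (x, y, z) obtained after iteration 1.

(-0.6667, 0.4068, 0.0410)

Iteration 1:
  x = (-5 - (4)·1.0000 - (-3)·1.0000) / (9) = -0.6667
  y = (5 - (-0.9)·-0.6667 - (2)·1.0000) / (5.9) = 0.4068
  z = (0 - (-1.9)·-0.6667 - (-3.9)·0.4068) / (7.8) = 0.0410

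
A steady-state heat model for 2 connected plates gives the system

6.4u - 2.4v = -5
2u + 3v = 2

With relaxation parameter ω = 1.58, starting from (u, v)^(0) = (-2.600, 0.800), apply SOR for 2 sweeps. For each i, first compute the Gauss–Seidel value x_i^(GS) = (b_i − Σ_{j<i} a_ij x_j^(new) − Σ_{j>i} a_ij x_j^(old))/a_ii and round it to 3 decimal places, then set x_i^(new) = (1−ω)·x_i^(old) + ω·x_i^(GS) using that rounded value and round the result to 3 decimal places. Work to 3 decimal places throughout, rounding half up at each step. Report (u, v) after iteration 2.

(-1.786, 3.049)

Iteration 1:
  u: GS value = (-5 - (-2.4)·0.800) / (6.4) = -0.481;  u ← (1−ω)·-2.600 + ω·-0.481 = 0.748
  v: GS value = (2 - (2)·0.748) / (3) = 0.168;  v ← (1−ω)·0.800 + ω·0.168 = -0.199
Iteration 2:
  u: GS value = (-5 - (-2.4)·-0.199) / (6.4) = -0.856;  u ← (1−ω)·0.748 + ω·-0.856 = -1.786
  v: GS value = (2 - (2)·-1.786) / (3) = 1.857;  v ← (1−ω)·-0.199 + ω·1.857 = 3.049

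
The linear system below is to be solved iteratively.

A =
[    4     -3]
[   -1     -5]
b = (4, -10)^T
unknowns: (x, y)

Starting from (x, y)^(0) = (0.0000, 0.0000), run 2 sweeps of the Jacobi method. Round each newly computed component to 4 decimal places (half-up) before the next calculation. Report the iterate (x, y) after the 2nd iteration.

Iteration 1:
  x = (4 - (-3)·0.0000) / (4) = 1.0000
  y = (-10 - (-1)·0.0000) / (-5) = 2.0000
Iteration 2:
  x = (4 - (-3)·2.0000) / (4) = 2.5000
  y = (-10 - (-1)·1.0000) / (-5) = 1.8000

(2.5000, 1.8000)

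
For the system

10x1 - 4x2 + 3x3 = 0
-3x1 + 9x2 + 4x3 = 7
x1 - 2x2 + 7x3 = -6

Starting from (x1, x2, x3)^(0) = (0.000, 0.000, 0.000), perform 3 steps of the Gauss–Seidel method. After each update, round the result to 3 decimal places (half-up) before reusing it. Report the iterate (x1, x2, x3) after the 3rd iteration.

Iteration 1:
  x1 = (0 - (-4)·0.000 - (3)·0.000) / (10) = 0.000
  x2 = (7 - (-3)·0.000 - (4)·0.000) / (9) = 0.778
  x3 = (-6 - (1)·0.000 - (-2)·0.778) / (7) = -0.635
Iteration 2:
  x1 = (0 - (-4)·0.778 - (3)·-0.635) / (10) = 0.502
  x2 = (7 - (-3)·0.502 - (4)·-0.635) / (9) = 1.227
  x3 = (-6 - (1)·0.502 - (-2)·1.227) / (7) = -0.578
Iteration 3:
  x1 = (0 - (-4)·1.227 - (3)·-0.578) / (10) = 0.664
  x2 = (7 - (-3)·0.664 - (4)·-0.578) / (9) = 1.256
  x3 = (-6 - (1)·0.664 - (-2)·1.256) / (7) = -0.593

(0.664, 1.256, -0.593)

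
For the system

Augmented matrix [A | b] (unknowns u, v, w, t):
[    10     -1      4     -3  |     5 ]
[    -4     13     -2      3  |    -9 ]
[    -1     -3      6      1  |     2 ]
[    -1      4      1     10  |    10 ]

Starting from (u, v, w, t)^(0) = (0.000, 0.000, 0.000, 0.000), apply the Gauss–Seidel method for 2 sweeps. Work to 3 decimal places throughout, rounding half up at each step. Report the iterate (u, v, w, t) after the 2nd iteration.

(0.762, -0.724, -0.110, 1.377)

Iteration 1:
  u = (5 - (-1)·0.000 - (4)·0.000 - (-3)·0.000) / (10) = 0.500
  v = (-9 - (-4)·0.500 - (-2)·0.000 - (3)·0.000) / (13) = -0.538
  w = (2 - (-1)·0.500 - (-3)·-0.538 - (1)·0.000) / (6) = 0.148
  t = (10 - (-1)·0.500 - (4)·-0.538 - (1)·0.148) / (10) = 1.250
Iteration 2:
  u = (5 - (-1)·-0.538 - (4)·0.148 - (-3)·1.250) / (10) = 0.762
  v = (-9 - (-4)·0.762 - (-2)·0.148 - (3)·1.250) / (13) = -0.724
  w = (2 - (-1)·0.762 - (-3)·-0.724 - (1)·1.250) / (6) = -0.110
  t = (10 - (-1)·0.762 - (4)·-0.724 - (1)·-0.110) / (10) = 1.377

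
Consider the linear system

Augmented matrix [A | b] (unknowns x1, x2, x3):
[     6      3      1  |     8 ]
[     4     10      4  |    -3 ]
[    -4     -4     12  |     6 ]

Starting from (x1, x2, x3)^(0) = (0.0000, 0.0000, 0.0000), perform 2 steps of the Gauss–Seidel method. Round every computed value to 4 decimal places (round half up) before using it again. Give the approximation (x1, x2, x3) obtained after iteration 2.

(1.6389, -1.2222, 0.6389)

Iteration 1:
  x1 = (8 - (3)·0.0000 - (1)·0.0000) / (6) = 1.3333
  x2 = (-3 - (4)·1.3333 - (4)·0.0000) / (10) = -0.8333
  x3 = (6 - (-4)·1.3333 - (-4)·-0.8333) / (12) = 0.6667
Iteration 2:
  x1 = (8 - (3)·-0.8333 - (1)·0.6667) / (6) = 1.6389
  x2 = (-3 - (4)·1.6389 - (4)·0.6667) / (10) = -1.2222
  x3 = (6 - (-4)·1.6389 - (-4)·-1.2222) / (12) = 0.6389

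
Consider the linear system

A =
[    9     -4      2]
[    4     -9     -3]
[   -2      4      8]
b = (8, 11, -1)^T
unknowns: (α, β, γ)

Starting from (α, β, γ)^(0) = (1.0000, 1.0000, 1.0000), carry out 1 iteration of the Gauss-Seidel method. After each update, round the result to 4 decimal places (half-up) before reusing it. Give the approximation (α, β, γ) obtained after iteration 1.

Iteration 1:
  α = (8 - (-4)·1.0000 - (2)·1.0000) / (9) = 1.1111
  β = (11 - (4)·1.1111 - (-3)·1.0000) / (-9) = -1.0617
  γ = (-1 - (-2)·1.1111 - (4)·-1.0617) / (8) = 0.6836

(1.1111, -1.0617, 0.6836)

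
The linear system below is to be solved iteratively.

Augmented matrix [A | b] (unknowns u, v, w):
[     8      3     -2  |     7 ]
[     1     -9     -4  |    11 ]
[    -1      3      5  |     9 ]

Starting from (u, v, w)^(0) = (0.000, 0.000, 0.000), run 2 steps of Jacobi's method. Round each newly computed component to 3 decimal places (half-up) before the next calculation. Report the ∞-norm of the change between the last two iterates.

0.908

Iteration 1:
  u = (7 - (3)·0.000 - (-2)·0.000) / (8) = 0.875
  v = (11 - (1)·0.000 - (-4)·0.000) / (-9) = -1.222
  w = (9 - (-1)·0.000 - (3)·0.000) / (5) = 1.800
Iteration 2:
  u = (7 - (3)·-1.222 - (-2)·1.800) / (8) = 1.783
  v = (11 - (1)·0.875 - (-4)·1.800) / (-9) = -1.925
  w = (9 - (-1)·0.875 - (3)·-1.222) / (5) = 2.708
Change: (0.908, -0.703, 0.908) → max |·| = 0.908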